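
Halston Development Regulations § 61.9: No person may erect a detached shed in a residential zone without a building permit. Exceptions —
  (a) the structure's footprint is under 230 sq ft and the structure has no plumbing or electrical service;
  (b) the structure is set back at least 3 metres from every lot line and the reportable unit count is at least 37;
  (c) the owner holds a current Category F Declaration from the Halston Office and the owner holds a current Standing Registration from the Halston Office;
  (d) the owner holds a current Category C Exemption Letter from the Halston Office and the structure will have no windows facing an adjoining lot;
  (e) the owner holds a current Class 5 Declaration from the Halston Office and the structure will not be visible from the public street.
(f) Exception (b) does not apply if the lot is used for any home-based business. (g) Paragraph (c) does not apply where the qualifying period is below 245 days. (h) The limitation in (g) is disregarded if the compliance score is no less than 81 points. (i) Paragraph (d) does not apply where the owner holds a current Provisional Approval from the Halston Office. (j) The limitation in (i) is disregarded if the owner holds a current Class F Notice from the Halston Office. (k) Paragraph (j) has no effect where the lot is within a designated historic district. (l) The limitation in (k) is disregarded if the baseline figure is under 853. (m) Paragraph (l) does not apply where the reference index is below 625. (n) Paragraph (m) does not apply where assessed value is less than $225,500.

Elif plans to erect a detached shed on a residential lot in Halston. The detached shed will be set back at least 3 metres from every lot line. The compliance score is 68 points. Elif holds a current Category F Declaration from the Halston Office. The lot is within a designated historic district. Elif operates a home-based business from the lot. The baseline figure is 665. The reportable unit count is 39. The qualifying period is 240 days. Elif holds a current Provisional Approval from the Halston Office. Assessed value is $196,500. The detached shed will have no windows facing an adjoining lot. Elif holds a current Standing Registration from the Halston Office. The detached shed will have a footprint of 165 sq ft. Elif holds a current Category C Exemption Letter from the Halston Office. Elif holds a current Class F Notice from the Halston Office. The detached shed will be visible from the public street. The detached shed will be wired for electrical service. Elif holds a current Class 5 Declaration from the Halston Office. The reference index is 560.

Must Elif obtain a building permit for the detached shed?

Exception (a) fails — electrical service is planned.
Exception (b)'s conditions are all satisfied: the setback is at least 3 m on every side; the reportable unit count is 39, meeting the 37 threshold. But: (f) operates against (b): a home-based business operates on the lot. Exception (b) does not apply.
Exception (c) is satisfied on its face — a current Category F Declaration is held; a current Standing Registration is held. Turning to paragraphs (g)–(h): (g) operates against (c): the qualifying period is 240 days, below the 245 days limit. (h), which would lift (g), is inapplicable — the compliance score is 68 points, short of 81 points. So (c) is unavailable.
Exception (d) is satisfied on its face — a current Category C Exemption Letter is held; no windows face an adjoining lot. Applying paragraphs (i)–(n): (i) applies (a current Provisional Approval is held), but is set aside by (j): (j) is triggered — a current Class F Notice is held. (k) would limit (j) — the lot is in a historic district — but (l) sets (k) aside: (l) applies — the baseline figure is 665, under the 853 limit. (m) would limit (l) — the reference index is 560, below the 625 limit — but (n) sets (m) aside: (n) applies — assessed value is $196,500, less than the $225,500 limit. (d) remains available.
Exception (e) does not apply: the structure will be visible from the street.

No — exception (d) applies; Elif does not need a building permit.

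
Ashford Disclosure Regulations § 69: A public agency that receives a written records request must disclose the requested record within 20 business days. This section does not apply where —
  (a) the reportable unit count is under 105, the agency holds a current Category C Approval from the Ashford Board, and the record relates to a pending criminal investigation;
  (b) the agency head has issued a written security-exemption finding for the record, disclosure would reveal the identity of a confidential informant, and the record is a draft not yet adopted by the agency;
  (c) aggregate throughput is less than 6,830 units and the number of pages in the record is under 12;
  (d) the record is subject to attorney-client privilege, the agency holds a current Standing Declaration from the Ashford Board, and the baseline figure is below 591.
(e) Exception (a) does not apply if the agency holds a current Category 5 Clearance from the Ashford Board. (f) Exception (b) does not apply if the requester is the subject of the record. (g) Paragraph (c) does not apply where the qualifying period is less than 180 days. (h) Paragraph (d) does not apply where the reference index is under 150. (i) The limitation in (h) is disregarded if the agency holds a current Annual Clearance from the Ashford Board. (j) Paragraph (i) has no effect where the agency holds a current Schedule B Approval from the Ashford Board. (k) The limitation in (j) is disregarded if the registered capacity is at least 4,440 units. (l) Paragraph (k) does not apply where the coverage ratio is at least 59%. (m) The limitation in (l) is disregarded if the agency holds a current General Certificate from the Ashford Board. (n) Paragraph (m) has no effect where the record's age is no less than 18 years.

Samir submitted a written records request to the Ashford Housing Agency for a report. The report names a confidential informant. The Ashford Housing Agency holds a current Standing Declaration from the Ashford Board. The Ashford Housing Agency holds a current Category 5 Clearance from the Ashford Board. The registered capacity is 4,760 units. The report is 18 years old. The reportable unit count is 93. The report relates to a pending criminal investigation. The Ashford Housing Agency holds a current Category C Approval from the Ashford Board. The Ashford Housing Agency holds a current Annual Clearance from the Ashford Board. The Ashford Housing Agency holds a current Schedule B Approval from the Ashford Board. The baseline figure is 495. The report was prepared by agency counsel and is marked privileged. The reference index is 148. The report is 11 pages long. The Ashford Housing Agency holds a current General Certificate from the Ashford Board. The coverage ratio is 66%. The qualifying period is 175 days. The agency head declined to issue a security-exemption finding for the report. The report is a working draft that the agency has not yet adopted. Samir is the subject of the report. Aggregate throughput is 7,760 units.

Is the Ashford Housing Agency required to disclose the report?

Exception (a): the reportable unit count is 93, under the 105 limit; a current Category C Approval is held; the report relates to a pending investigation — every condition holds. However, paragraph (e) must be considered: (e) operates — a current Category 5 Clearance is held. So (a) is unavailable.
Exception (b) requires that the agency head has issued a written security-exemption finding for the record; but the agency head declined to issue a security-exemption finding, so (b) is unavailable.
Exception (c) requires that aggregate throughput is less than 6,830 units; but aggregate throughput is 7,760 units, not less than 6,830 units, so (c) is unavailable.
All of (d)'s requirements are met (the report is privileged; a current Standing Declaration is held; the baseline figure is 495, below the 591 limit). But applying paragraphs (h)–(n): (h) is engaged — the reference index is 148, under the 150 limit. (i) would limit (h) — a current Annual Clearance is held — but (j) sets (i) aside: (j) operates — a current Schedule B Approval is held. (k) applies (the registered capacity is 4,760 units, meeting the 4,440 units threshold), but is set aside by (l): (l) is engaged — the coverage ratio is 66%, meeting the 59% threshold. (m) would limit (l) — a current General Certificate is held — but (n) sets (m) aside: (n) applies — the record's age is 18 years, meeting the 18 years threshold. (d) is therefore removed.
None of the exceptions is available; § 69 applies in full.

Yes — the Ashford Housing Agency must disclose the report.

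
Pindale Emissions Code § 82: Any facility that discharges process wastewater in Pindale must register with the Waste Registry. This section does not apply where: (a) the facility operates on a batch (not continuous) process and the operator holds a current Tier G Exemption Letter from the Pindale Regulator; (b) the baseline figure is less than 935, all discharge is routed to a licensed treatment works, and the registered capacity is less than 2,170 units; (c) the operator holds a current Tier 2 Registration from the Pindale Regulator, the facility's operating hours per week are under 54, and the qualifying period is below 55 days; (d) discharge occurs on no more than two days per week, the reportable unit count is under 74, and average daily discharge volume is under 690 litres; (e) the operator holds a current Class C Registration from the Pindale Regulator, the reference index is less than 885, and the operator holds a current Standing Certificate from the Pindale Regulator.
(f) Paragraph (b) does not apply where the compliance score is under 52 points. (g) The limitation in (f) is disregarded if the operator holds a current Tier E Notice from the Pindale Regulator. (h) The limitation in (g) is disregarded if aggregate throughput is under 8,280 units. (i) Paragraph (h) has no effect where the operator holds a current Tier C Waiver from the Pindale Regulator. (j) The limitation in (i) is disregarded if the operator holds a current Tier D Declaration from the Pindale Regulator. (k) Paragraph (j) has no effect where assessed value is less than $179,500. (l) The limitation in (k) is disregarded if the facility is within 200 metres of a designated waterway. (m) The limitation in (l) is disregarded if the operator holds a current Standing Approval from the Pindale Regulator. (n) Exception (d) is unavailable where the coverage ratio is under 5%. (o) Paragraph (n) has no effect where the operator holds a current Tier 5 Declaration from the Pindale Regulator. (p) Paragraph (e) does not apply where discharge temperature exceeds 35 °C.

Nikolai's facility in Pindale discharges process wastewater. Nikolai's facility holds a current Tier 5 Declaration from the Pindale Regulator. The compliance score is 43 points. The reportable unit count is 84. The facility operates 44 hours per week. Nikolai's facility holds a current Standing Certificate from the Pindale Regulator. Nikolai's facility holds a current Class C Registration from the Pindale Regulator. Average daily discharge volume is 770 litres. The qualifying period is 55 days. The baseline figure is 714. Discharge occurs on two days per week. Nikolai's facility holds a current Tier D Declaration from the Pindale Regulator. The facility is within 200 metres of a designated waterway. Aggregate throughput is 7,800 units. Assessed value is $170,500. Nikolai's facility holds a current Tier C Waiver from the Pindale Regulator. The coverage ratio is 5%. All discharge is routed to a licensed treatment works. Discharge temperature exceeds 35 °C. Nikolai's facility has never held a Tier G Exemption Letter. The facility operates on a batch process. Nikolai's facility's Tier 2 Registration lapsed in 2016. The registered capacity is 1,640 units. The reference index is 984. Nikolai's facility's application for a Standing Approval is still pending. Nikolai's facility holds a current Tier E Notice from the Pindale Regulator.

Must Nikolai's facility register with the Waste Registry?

Exception (a) requires that the operator holds a current Tier G Exemption Letter from the Pindale Regulator; but there is no Tier G Exemption Letter in force, so (a) is unavailable.
Exception (b) is satisfied on its face — the baseline figure is 714, less than the 935 limit; discharge is routed to a licensed treatment works; the registered capacity is 1,640 units, less than the 2,170 units limit. Turning to paragraphs (f)–(m): (f) operates against (b): the compliance score is 43 points, under the 52 points limit. (g) is triggered (a current Tier E Notice is held), but is overridden by (h): (h) is triggered — aggregate throughput is 7,800 units, under the 8,280 units limit. (i) is triggered (a current Tier C Waiver is held), but is displaced by (j): (j) operates against (i): a current Tier D Declaration is held. (k) operates (assessed value is $170,500, less than the $179,500 limit), but is overridden by (l): (l) operates against (k): the facility is within 200 m of a designated waterway. (m) is not engaged (there is no Standing Approval in force), so (l) stands. So (b) is unavailable.
Exception (c) does not apply: there is no Tier 2 Registration in force.
Exception (d) requires that the reportable unit count is under 74; but the reportable unit count is 84, not under 74, so (d) is unavailable.
Exception (e) fails — the reference index is 984, not less than 885.
No exception applies. The general rule governs.

Yes — Nikolai's facility must register with the Waste Registry.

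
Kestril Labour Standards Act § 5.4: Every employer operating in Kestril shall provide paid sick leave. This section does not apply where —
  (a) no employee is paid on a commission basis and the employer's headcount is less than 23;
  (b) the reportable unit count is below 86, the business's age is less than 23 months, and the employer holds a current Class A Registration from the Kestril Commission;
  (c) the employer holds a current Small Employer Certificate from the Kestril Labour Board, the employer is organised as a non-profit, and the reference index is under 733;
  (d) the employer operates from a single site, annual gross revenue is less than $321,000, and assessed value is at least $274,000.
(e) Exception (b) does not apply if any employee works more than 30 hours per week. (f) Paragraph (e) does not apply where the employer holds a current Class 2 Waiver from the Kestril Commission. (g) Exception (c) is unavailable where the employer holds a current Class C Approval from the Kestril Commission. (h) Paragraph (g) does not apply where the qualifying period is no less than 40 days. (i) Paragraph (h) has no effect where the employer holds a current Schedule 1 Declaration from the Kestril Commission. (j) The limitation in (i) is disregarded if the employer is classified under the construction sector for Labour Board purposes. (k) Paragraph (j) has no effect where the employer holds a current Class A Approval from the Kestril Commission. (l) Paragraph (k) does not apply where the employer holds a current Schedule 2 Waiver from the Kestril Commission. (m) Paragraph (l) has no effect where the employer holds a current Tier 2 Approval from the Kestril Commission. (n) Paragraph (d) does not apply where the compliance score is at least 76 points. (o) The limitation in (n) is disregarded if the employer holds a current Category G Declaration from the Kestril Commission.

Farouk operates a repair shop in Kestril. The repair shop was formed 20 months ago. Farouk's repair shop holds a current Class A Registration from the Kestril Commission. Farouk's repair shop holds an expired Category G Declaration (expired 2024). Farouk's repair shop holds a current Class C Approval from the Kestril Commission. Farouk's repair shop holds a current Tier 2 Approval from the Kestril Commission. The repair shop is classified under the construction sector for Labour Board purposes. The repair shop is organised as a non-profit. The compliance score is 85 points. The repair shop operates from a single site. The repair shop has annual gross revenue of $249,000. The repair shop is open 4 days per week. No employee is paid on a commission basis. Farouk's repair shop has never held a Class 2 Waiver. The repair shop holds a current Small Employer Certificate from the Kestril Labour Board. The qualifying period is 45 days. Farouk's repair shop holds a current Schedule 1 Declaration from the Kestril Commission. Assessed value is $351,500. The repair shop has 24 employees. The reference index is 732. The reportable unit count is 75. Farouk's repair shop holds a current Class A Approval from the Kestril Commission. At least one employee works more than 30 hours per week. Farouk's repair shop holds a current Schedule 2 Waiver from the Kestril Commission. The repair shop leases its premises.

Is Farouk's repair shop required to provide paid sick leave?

Yes — Farouk's repair shop must provide paid sick leave.

Exception (a) does not apply: the employer's headcount is 24, not less than 23.
All of (b)'s requirements are met (the reportable unit count is 75, below the 86 limit; the business's age is 20 months, less than the 23 months limit; a current Class A Registration is held). However, paragraphs (e)–(f) must be considered: (e) is engaged — at least one employee exceeds 30 hours/week. (f), which would lift (e), is not triggered — no current Class 2 Waiver is held. So (b) is unavailable.
Exception (c)'s conditions are all satisfied: a current Small Employer Certificate is held; the employer is a non-profit; the reference index is 732, under the 733 limit. Turning to paragraphs (g)–(m): (g) operates — a current Class C Approval is held. (h) would limit (g) — the qualifying period is 45 days, meeting the 40 days threshold — but (i) sets (h) aside: (i) operates — a current Schedule 1 Declaration is held. (j) would limit (i) — the repair shop is classified under the construction sector — but (k) sets (j) aside: (k) operates against (j): a current Class A Approval is held. (l) would limit (k) — a current Schedule 2 Waiver is held — but (m) sets (l) aside: (m) operates against (l): a current Tier 2 Approval is held. Exception (c) does not apply.
Exception (d)'s conditions are all satisfied: the employer operates from a single site; annual gross revenue is $249,000, less than the $321,000 limit; assessed value is $351,500, meeting the $274,000 threshold. But applying paragraphs (n)–(o): (n) operates against (d): the compliance score is 85 points, meeting the 76 points threshold. (o) is not engaged (no current Category G Declaration is held), so (n) stands. So (d) is unavailable.
No exception applies. The general rule governs.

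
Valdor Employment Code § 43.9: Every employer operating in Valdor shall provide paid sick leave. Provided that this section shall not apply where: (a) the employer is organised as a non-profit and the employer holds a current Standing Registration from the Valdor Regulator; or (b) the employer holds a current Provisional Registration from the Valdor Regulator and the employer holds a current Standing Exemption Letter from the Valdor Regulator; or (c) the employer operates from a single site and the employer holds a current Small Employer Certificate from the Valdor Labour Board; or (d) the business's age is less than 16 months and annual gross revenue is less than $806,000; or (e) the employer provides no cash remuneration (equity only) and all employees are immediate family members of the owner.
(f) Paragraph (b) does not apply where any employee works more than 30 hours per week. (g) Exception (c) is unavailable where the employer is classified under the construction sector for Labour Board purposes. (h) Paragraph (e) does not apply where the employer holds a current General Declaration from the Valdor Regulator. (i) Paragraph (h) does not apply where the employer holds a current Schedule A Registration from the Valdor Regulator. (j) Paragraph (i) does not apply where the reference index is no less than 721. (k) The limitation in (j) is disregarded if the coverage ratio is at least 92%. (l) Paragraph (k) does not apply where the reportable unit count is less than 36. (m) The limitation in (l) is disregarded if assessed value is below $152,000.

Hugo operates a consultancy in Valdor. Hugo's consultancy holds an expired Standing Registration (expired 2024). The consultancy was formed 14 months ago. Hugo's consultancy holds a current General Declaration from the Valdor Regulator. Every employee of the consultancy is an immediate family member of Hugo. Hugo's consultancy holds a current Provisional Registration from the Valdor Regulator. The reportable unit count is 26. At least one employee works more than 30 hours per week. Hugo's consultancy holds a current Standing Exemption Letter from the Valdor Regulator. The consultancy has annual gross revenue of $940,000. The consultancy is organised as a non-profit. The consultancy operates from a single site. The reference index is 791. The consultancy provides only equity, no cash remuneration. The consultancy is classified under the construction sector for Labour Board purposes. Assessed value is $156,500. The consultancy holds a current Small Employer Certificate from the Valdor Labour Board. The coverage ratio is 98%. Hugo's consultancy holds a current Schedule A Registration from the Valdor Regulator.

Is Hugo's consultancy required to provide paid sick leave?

Yes — Hugo's consultancy must provide paid sick leave.

Exception (a) requires that the employer holds a current Standing Registration from the Valdor Regulator; but the Standing Registration is not current, so (a) is unavailable.
Exception (b) is satisfied on its face — a current Provisional Registration is held; a current Standing Exemption Letter is held. But: (f) is engaged — at least one employee exceeds 30 hours/week. (b) is therefore removed.
Exception (c)'s conditions are all satisfied: the employer operates from a single site; a current Small Employer Certificate is held. However, paragraph (g) must be considered: (g) applies — the consultancy is classified under the construction sector. (c) is therefore removed.
Exception (d) fails — annual gross revenue is $940,000, not less than $806,000.
Exception (e): remuneration is equity-only; every employee is an immediate family member — every condition holds. Turning to paragraphs (h)–(m): (h) is triggered — a current General Declaration is held. (i) would limit (h) — a current Schedule A Registration is held — but (j) sets (i) aside: (j) applies — the reference index is 791, meeting the 721 threshold. (k) is triggered (the coverage ratio is 98%, meeting the 92% threshold), but is displaced by (l): (l) is triggered — the reportable unit count is 26, less than the 36 limit. (m) is not triggered (assessed value is $156,500, not below $152,000), so (l) stands. So (e) is unavailable.
No exception displaces § 43.9.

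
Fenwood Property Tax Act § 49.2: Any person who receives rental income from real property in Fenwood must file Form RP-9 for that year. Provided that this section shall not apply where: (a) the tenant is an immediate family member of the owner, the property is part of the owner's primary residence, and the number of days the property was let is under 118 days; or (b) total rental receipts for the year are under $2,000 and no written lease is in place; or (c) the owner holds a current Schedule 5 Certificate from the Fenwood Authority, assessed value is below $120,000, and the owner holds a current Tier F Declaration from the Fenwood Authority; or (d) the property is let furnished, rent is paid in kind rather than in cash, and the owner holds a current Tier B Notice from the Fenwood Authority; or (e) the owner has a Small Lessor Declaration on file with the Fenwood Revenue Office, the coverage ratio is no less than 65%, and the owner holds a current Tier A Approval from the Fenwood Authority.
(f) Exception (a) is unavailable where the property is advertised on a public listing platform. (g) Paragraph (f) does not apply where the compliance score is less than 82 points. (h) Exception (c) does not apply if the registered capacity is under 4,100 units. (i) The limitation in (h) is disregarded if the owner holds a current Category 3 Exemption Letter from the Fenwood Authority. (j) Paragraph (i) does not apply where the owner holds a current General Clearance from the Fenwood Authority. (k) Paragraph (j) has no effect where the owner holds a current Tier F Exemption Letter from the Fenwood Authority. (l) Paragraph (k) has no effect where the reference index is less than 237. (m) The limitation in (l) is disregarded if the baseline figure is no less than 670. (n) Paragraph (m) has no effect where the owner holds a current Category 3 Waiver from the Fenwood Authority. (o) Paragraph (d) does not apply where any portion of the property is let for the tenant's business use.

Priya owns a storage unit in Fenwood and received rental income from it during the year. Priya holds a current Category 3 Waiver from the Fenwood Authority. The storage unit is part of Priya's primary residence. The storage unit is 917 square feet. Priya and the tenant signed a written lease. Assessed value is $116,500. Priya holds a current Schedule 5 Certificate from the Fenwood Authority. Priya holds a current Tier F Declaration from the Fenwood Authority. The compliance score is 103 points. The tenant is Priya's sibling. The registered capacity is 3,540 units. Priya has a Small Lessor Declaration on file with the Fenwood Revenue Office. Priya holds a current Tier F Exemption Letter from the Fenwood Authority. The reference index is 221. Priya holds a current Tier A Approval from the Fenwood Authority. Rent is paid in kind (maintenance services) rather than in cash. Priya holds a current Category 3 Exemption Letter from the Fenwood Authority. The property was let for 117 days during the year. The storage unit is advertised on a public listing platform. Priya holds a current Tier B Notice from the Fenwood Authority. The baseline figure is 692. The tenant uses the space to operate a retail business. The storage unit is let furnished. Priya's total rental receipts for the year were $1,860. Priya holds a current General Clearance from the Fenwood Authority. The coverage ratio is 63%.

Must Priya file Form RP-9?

Exception (a) is satisfied on its face — the tenant is an immediate family member; the storage unit is part of the primary residence; the number of days the property was let is 117 days, under the 118 days limit. But: (f) operates against (a): the property is publicly advertised. (g), which would lift (f), is not triggered — the compliance score is 103 points, not less than 82 points. (a) is therefore removed.
Exception (b) requires that no written lease is in place; but a written lease is in place, so (b) is unavailable.
Exception (c): a current Schedule 5 Certificate is held; assessed value is $116,500, below the $120,000 limit; a current Tier F Declaration is held — every condition holds. But applying paragraphs (h)–(n): (h) operates against (c): the registered capacity is 3,540 units, under the 4,100 units limit. (i) would limit (h) — a current Category 3 Exemption Letter is held — but (j) sets (i) aside: (j) operates against (i): a current General Clearance is held. (k) is triggered (a current Tier F Exemption Letter is held), but is overridden by (l): (l) operates against (k): the reference index is 221, less than the 237 limit. (m) would limit (l) — the baseline figure is 692, meeting the 670 threshold — but (n) sets (m) aside: (n) operates against (m): a current Category 3 Waiver is held. (c) is therefore removed.
Exception (d) is satisfied on its face — the property is let furnished; rent is paid in kind; a current Tier B Notice is held. Turning to paragraph (o): (o) operates — the space is let for business use. So (d) is unavailable.
Exception (e) requires that the coverage ratio is no less than 65%; but the coverage ratio is 63%, short of 65%, so (e) is unavailable.
No exception is made out. Priya falls within the general rule.

Yes — Priya must file Form RP-9.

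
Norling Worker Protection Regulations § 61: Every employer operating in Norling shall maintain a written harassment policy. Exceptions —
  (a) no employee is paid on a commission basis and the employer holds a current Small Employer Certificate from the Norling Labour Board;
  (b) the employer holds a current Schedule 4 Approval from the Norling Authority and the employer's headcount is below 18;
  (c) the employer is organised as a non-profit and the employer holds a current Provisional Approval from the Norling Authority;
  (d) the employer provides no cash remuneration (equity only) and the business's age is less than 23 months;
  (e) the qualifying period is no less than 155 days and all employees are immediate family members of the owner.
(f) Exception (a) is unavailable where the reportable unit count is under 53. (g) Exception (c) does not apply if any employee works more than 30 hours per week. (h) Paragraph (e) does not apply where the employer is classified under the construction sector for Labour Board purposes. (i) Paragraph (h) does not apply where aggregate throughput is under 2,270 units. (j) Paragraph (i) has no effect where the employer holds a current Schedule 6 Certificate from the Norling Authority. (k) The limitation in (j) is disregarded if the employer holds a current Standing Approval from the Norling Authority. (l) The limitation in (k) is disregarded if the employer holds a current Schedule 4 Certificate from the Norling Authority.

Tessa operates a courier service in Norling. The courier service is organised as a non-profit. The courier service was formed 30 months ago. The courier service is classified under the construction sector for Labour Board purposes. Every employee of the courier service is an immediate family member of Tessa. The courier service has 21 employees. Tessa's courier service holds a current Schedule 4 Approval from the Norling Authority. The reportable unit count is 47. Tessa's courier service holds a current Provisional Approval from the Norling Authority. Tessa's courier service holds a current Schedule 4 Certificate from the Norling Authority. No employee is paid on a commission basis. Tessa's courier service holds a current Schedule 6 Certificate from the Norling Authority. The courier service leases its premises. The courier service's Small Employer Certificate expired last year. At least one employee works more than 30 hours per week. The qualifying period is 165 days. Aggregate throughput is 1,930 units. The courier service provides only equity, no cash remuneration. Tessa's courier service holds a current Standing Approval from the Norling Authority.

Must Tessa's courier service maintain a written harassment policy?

Yes — Tessa's courier service must maintain a written harassment policy.

Exception (a) fails — the Small Employer Certificate has expired.
Exception (b) requires that the employer's headcount is below 18; but the employer's headcount is 21, not below 18, so (b) is unavailable.
All of (c)'s requirements are met (the employer is a non-profit; a current Provisional Approval is held). But applying paragraph (g): (g) is engaged — at least one employee exceeds 30 hours/week. Exception (c) does not apply.
Exception (d) requires that the business's age is less than 23 months; but the business's age is 30 months, not less than 23 months, so (d) is unavailable.
All of (e)'s requirements are met (the qualifying period is 165 days, meeting the 155 days threshold; every employee is an immediate family member). Turning to paragraphs (h)–(l): (h) is engaged — the courier service is classified under the construction sector. (i) is engaged (aggregate throughput is 1,930 units, under the 2,270 units limit), but is displaced by (j): (j) applies — a current Schedule 6 Certificate is held. (k) applies (a current Standing Approval is held), but yields to (l): (l) operates against (k): a current Schedule 4 Certificate is held. Exception (e) does not apply.
None of the exceptions is available; § 61 applies in full.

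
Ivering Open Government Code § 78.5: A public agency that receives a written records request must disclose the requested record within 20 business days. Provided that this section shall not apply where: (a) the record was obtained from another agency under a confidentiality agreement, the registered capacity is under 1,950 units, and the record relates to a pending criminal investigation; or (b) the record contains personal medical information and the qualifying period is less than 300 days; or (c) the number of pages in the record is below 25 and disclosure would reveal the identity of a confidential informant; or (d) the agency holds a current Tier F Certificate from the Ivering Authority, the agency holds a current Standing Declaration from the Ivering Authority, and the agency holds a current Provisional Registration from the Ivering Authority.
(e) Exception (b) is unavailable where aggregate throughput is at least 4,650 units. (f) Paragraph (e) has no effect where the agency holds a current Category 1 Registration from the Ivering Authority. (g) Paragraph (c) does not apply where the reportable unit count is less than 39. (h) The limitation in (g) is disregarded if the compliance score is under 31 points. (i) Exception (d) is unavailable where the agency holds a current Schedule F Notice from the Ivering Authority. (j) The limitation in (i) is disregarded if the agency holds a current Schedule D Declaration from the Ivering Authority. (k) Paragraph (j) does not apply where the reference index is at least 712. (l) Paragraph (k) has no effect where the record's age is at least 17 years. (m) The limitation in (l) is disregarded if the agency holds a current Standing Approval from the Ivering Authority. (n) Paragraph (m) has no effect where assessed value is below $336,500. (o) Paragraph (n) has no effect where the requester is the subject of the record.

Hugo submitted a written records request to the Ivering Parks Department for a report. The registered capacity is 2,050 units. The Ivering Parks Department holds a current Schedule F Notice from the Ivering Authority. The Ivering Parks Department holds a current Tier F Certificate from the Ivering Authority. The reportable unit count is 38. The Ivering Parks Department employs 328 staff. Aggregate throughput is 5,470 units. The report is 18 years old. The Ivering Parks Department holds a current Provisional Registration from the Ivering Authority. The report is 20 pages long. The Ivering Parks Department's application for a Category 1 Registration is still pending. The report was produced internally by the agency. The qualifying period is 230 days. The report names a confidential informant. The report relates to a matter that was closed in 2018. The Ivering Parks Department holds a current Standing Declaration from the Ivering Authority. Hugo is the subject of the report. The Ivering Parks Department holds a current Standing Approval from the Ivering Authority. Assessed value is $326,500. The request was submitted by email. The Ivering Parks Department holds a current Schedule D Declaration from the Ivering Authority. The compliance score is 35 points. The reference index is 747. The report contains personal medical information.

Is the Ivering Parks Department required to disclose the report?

Exception (a) fails — the report was produced internally.
All of (b)'s requirements are met (the report contains personal medical information; the qualifying period is 230 days, less than the 300 days limit). However, paragraphs (e)–(f) must be considered: (e) operates against (b): aggregate throughput is 5,470 units, meeting the 4,650 units threshold. (f), which would lift (e), is not engaged — the Category 1 Registration is not current. So (b) is unavailable.
Exception (c) is satisfied on its face — the number of pages in the record is 20, below the 25 limit; the report names a confidential informant. But: (g) operates against (c): the reportable unit count is 38, less than the 39 limit. (h) does not operate here (the compliance score is 35 points, not under 31 points), so (g) stands. Exception (c) does not apply.
Exception (d) is satisfied on its face — a current Tier F Certificate is held; a current Standing Declaration is held; a current Provisional Registration is held. Turning to paragraphs (i)–(o): (i) is triggered — a current Schedule F Notice is held. (j) is triggered (a current Schedule D Declaration is held), but is overridden by (k): (k) operates against (j): the reference index is 747, meeting the 712 threshold. (l) applies (the record's age is 18 years, meeting the 17 years threshold), but is displaced by (m): (m) operates against (l): a current Standing Approval is held. (n) is engaged (assessed value is $326,500, below the $336,500 limit), but is set aside by (o): (o) operates against (n): Hugo is the subject of the report. So (d) is unavailable.
No exception displaces § 78.5.

Yes — the Ivering Parks Department must disclose the report.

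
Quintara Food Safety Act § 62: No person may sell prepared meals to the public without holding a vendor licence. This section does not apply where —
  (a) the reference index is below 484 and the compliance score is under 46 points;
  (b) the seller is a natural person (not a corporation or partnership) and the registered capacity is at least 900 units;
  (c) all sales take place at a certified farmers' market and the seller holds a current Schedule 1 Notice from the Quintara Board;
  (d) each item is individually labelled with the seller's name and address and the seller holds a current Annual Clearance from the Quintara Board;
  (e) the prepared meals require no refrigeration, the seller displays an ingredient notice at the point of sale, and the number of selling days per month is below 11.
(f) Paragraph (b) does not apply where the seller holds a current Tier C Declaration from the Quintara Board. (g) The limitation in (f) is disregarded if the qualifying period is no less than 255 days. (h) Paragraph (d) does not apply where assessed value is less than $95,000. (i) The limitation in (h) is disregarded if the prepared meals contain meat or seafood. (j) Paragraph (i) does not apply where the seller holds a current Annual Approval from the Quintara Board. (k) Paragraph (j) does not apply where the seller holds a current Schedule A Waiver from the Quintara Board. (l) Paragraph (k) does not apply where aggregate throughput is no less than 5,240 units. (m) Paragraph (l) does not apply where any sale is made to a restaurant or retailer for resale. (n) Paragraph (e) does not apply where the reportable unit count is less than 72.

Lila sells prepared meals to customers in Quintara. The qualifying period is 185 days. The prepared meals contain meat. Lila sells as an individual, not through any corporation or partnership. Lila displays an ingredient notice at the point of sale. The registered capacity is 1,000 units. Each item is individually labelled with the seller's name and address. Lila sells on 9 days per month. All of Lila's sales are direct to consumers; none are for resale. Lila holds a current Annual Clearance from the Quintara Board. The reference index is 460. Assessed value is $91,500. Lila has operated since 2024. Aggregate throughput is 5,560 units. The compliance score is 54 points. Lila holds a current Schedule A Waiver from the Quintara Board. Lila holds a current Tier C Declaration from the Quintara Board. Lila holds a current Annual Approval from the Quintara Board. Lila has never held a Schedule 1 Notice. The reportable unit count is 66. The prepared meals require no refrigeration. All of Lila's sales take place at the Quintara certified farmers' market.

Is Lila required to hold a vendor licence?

Exception (a) requires that the compliance score is under 46 points; but the compliance score is 54 points, not under 46 points, so (a) is unavailable.
All of (b)'s requirements are met (the seller is a natural person; the registered capacity is 1,000 units, meeting the 900 units threshold). But applying paragraphs (f)–(g): (f) operates — a current Tier C Declaration is held. (g) is not engaged (the qualifying period is 185 days, short of 255 days), so (f) stands. Exception (b) does not apply.
Exception (c) does not apply: there is no Schedule 1 Notice in force.
Exception (d): items are individually labelled; a current Annual Clearance is held — every condition holds. Turning to paragraphs (h)–(m): (h) operates against (d): assessed value is $91,500, less than the $95,000 limit. (i) applies (the prepared meals contain meat), but is displaced by (j): (j) is triggered — a current Annual Approval is held. (k) applies (a current Schedule A Waiver is held), but is overridden by (l): (l) is engaged — aggregate throughput is 5,560 units, meeting the 5,240 units threshold. (m) is not triggered (no sales are for resale), so (l) stands. So (d) is unavailable.
All of (e)'s requirements are met (the prepared meals are shelf-stable; an ingredient notice is displayed; the number of selling days per month is 9, below the 11 limit). But applying paragraph (n): (n) operates against (e): the reportable unit count is 66, less than the 72 limit. Exception (e) does not apply.
None of the exceptions is available; § 62 applies in full.

Yes — Lila must hold a vendor licence.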